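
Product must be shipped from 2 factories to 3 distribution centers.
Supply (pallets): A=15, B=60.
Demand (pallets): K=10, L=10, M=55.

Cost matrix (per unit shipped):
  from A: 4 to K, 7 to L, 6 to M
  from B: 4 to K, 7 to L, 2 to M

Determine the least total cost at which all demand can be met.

220

Optimal allocation:
  A→K: 10 × 4 = 40
  A→L: 5 × 7 = 35
  B→L: 5 × 7 = 35
  B→M: 55 × 2 = 110
Total = 40 + 35 + 35 + 110 = 220.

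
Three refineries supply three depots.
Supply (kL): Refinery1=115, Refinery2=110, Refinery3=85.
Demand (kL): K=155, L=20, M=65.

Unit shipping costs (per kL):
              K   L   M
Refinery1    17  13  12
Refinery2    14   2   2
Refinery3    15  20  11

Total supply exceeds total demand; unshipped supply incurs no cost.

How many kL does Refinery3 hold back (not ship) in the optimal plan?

0

Minimum-cost shipments:
  Refinery1–K: 45 kL
  Refinery2–K: 25 kL
  Refinery2–L: 20 kL
  Refinery2–M: 65 kL
  Refinery3–K: 85 kL
Total cost = 2560.
Refinery3 ships 85 of its 85, leaving 0.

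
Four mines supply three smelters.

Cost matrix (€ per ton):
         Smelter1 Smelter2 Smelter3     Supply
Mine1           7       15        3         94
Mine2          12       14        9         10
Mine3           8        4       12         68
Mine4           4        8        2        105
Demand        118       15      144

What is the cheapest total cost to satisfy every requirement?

1196

A cheapest plan:
  Mine1–Smelter3: 94 × €3 = €282
  Mine2–Smelter3: 10 × €9 = €90
  Mine3–Smelter1: 53 × €8 = €424
  Mine3–Smelter2: 15 × €4 = €60
  Mine4–Smelter1: 65 × €4 = €260
  Mine4–Smelter3: 40 × €2 = €80
Total = 282 + 90 + 424 + 60 + 260 + 80 = €1196.
(Supply check: Mine1 ships 94; Mine2 ships 10; Mine3 ships 68; Mine4 ships 105.)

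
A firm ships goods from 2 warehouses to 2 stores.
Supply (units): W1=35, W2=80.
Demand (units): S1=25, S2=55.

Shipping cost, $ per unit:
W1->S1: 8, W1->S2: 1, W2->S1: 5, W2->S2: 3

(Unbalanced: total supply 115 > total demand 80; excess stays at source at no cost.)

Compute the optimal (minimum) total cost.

220

A cheapest plan:
  W1→S2: 35 × $1 = $35
  W2→S1: 25 × $5 = $125
  W2→S2: 20 × $3 = $60
Total = 35 + 125 + 60 = $220.
(Supply check: W1 ships 35; W2 ships 45.)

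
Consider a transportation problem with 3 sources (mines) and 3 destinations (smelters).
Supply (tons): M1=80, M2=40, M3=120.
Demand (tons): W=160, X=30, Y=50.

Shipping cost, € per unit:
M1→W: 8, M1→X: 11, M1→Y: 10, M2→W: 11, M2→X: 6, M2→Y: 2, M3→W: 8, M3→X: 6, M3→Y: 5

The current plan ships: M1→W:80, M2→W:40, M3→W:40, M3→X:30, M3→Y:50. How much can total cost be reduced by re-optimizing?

Current plan cost = 80·8 + 40·11 + 40·8 + 30·6 + 50·5 = €1830.
Optimal plan:
  M1 to W: 80 × €8 = €640
  M2 to Y: 40 × €2 = €80
  M3 to W: 80 × €8 = €640
  M3 to X: 30 × €6 = €180
  M3 to Y: 10 × €5 = €50
Optimal cost = €1590.
Saving = 1830 − 1590 = €240.

240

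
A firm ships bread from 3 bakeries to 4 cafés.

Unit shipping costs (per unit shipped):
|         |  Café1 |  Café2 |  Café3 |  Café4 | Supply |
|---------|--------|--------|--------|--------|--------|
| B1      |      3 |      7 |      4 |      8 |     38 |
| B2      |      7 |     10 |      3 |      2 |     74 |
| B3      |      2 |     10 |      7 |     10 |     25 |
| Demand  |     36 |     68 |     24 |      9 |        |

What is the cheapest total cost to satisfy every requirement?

772

An optimal shipping plan:
  B1→Café1: 11 × 3 = 33
  B1→Café2: 27 × 7 = 189
  B2→Café2: 41 × 10 = 410
  B2→Café3: 24 × 3 = 72
  B2→Café4: 9 × 2 = 18
  B3→Café1: 25 × 2 = 50
Total = 33 + 189 + 410 + 72 + 18 + 50 = 772.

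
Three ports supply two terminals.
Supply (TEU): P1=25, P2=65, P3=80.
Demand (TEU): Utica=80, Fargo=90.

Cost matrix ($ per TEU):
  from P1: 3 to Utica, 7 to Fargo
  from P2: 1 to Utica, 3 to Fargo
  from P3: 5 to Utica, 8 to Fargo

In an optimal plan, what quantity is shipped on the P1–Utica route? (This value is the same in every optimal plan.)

25

Solving gives:
  P1->Utica: 25 TEU
  P2->Fargo: 65 TEU
  P3->Utica: 55 TEU
  P3->Fargo: 25 TEU
Total cost = $745.
So P1→Utica carries 25 TEU.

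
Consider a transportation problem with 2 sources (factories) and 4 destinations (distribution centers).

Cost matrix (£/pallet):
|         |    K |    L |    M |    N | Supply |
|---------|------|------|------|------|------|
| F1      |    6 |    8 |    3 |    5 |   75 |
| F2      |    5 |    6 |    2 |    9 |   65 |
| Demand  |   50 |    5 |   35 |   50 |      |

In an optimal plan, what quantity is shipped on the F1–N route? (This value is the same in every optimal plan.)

Optimal shipments:
  F1→K: 25 × £6 = £150
  F1→N: 50 × £5 = £250
  F2→K: 25 × £5 = £125
  F2→L: 5 × £6 = £30
  F2→M: 35 × £2 = £70
Total cost = £625.
So F1→N carries 50 pallets.

50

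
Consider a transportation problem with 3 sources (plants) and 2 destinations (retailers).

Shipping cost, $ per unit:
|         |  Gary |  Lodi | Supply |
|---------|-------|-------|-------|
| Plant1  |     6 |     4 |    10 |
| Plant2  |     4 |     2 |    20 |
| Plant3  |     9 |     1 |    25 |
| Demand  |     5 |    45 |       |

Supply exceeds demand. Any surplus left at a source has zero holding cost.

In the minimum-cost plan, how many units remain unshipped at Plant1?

Minimum-cost shipments:
  Plant1 to Lodi: 5 × $4 = $20
  Plant2 to Gary: 5 × $4 = $20
  Plant2 to Lodi: 15 × $2 = $30
  Plant3 to Lodi: 25 × $1 = $25
Total cost = $95.
Plant1 ships 5 of its 10, leaving 5.

5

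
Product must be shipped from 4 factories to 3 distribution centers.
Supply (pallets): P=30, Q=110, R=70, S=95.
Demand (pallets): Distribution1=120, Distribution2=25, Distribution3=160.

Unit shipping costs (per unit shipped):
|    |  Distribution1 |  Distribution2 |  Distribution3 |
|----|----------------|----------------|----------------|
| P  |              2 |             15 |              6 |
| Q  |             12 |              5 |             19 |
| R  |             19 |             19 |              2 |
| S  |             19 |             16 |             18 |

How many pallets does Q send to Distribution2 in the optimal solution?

25

Solving gives:
  P->Distribution1: 30 × 2 = 60
  Q->Distribution1: 85 × 12 = 1020
  Q->Distribution2: 25 × 5 = 125
  R->Distribution3: 70 × 2 = 140
  S->Distribution1: 5 × 19 = 95
  S->Distribution3: 90 × 18 = 1620
Total cost = 3060.
So Q→Distribution2 carries 25 pallets.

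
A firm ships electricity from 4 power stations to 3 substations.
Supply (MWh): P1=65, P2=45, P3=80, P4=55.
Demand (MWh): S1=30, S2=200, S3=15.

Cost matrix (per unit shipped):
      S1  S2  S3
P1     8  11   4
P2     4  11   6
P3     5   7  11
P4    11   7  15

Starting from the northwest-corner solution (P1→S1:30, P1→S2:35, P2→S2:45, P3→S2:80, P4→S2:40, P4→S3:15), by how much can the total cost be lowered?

345

Current plan cost = 30·8 + 35·11 + 45·11 + 80·7 + 40·7 + 15·15 = 2185.
Optimal plan:
  P1→S2: 50 × 11 = 550
  P1→S3: 15 × 4 = 60
  P2→S1: 30 × 4 = 120
  P2→S2: 15 × 11 = 165
  P3→S2: 80 × 7 = 560
  P4→S2: 55 × 7 = 385
Optimal cost = 1840.
Saving = 2185 − 1840 = 345.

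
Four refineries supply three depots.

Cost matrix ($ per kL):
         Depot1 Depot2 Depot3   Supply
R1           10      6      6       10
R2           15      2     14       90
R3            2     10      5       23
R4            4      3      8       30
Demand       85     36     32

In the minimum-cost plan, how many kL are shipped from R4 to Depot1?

The minimum-cost plan:
  R1->Depot3: 10 × $6 = $60
  R2->Depot1: 32 × $15 = $480
  R2->Depot2: 36 × $2 = $72
  R2->Depot3: 22 × $14 = $308
  R3->Depot1: 23 × $2 = $46
  R4->Depot1: 30 × $4 = $120
Total cost = $1086.
So R4→Depot1 carries 30 kL.

30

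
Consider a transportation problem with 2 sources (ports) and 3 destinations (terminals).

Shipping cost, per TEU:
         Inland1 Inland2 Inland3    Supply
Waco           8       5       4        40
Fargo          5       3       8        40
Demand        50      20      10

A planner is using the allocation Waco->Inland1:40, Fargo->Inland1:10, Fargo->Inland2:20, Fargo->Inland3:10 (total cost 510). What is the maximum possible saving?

90

Current plan cost = 40·8 + 10·5 + 20·3 + 10·8 = 510.
Optimal plan:
  Waco->Inland1: 10 TEU
  Waco->Inland2: 20 TEU
  Waco->Inland3: 10 TEU
  Fargo->Inland1: 40 TEU
Optimal cost = 420.
Saving = 510 − 420 = 90.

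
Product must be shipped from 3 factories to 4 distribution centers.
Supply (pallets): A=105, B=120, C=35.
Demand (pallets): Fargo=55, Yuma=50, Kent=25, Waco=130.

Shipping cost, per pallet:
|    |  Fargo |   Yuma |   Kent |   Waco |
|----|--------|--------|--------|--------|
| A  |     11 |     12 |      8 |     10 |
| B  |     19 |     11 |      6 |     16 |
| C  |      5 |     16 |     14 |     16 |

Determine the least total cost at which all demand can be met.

A cheapest plan:
  A to Fargo: 20 × 11 = 220
  A to Waco: 85 × 10 = 850
  B to Yuma: 50 × 11 = 550
  B to Kent: 25 × 6 = 150
  B to Waco: 45 × 16 = 720
  C to Fargo: 35 × 5 = 175
Total = 220 + 850 + 550 + 150 + 720 + 175 = 2665.

2665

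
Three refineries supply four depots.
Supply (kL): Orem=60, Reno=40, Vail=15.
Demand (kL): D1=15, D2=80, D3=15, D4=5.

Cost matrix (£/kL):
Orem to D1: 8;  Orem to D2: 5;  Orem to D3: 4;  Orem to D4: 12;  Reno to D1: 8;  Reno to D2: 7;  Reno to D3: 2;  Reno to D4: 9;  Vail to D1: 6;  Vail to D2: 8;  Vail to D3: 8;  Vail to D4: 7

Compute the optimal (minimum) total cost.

605

A cheapest plan:
  Orem to D2: 60 × £5 = £300
  Reno to D1: 5 × £8 = £40
  Reno to D2: 20 × £7 = £140
  Reno to D3: 15 × £2 = £30
  Vail to D1: 10 × £6 = £60
  Vail to D4: 5 × £7 = £35
Total = 300 + 40 + 140 + 30 + 60 + 35 = £605.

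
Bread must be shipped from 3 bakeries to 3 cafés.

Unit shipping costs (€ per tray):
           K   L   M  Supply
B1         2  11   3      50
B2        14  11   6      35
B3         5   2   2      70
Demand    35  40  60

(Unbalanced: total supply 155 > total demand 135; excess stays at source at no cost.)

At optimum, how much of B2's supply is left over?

20

An optimal plan:
  B1 to K: 35 trays
  B1 to M: 15 trays
  B2 to M: 15 trays
  B3 to L: 40 trays
  B3 to M: 30 trays
Total cost = €345.
B2 ships 15 of its 35, leaving 20.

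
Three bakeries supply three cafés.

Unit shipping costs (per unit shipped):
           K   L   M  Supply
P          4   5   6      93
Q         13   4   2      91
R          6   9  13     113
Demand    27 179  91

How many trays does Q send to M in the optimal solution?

91

Optimal shipments:
  P–L: 93 trays
  Q–M: 91 trays
  R–K: 27 trays
  R–L: 86 trays
Total cost = 1583.
So Q→M carries 91 trays.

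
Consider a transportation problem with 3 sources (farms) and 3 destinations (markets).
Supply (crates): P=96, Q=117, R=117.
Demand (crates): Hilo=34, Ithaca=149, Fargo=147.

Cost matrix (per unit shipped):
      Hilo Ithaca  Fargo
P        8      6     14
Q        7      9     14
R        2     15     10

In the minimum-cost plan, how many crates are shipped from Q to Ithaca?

53

Optimal shipments:
  P→Ithaca: 96 × 6 = 576
  Q→Ithaca: 53 × 9 = 477
  Q→Fargo: 64 × 14 = 896
  R→Hilo: 34 × 2 = 68
  R→Fargo: 83 × 10 = 830
Total cost = 2847.
So Q→Ithaca carries 53 crates.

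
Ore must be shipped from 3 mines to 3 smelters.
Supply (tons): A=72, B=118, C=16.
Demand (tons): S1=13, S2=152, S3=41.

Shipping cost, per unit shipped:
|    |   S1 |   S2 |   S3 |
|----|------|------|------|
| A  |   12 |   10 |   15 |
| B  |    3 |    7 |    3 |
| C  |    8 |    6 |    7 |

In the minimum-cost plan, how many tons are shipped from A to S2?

Solving gives:
  A to S2: 72 × 10 = 720
  B to S1: 13 × 3 = 39
  B to S2: 64 × 7 = 448
  B to S3: 41 × 3 = 123
  C to S2: 16 × 6 = 96
Total cost = 1426.
So A→S2 carries 72 tons.

72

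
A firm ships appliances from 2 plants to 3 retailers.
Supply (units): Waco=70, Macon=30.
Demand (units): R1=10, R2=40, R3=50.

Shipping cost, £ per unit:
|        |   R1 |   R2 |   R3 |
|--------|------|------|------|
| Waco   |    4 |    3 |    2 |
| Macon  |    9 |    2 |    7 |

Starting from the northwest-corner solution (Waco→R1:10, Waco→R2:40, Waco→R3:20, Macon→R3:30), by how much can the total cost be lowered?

Current plan cost = 10·4 + 40·3 + 20·2 + 30·7 = £410.
Optimal plan:
  Waco->R1: 10 × £4 = £40
  Waco->R2: 10 × £3 = £30
  Waco->R3: 50 × £2 = £100
  Macon->R2: 30 × £2 = £60
Optimal cost = £230.
Saving = 410 − 230 = £180.

180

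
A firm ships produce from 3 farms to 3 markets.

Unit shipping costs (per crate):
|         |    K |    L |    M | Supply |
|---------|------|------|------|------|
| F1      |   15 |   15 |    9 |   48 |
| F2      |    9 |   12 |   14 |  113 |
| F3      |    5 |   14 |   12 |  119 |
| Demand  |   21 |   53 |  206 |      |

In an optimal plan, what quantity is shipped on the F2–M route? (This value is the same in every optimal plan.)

The minimum-cost plan:
  F1→M: 48 × 9 = 432
  F2→L: 53 × 12 = 636
  F2→M: 60 × 14 = 840
  F3→K: 21 × 5 = 105
  F3→M: 98 × 12 = 1176
Total cost = 3189.
So F2→M carries 60 crates.

60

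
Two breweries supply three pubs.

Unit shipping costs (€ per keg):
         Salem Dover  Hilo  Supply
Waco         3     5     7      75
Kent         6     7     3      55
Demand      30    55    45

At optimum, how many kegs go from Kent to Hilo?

Solving gives:
  Waco to Salem: 30 × €3 = €90
  Waco to Dover: 45 × €5 = €225
  Kent to Dover: 10 × €7 = €70
  Kent to Hilo: 45 × €3 = €135
Total cost = €520.
So Kent→Hilo carries 45 kegs.

45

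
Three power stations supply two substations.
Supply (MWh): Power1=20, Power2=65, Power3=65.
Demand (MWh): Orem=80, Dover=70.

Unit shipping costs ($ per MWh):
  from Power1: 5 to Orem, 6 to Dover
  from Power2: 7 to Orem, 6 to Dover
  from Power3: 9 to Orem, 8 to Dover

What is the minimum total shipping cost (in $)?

1070

An optimal shipping plan:
  Power1->Orem: 20 × $5 = $100
  Power2->Orem: 60 × $7 = $420
  Power2->Dover: 5 × $6 = $30
  Power3->Dover: 65 × $8 = $520
Total = 100 + 420 + 30 + 520 = $1070.
(Supply check: Power1 ships 20; Power2 ships 65; Power3 ships 65.)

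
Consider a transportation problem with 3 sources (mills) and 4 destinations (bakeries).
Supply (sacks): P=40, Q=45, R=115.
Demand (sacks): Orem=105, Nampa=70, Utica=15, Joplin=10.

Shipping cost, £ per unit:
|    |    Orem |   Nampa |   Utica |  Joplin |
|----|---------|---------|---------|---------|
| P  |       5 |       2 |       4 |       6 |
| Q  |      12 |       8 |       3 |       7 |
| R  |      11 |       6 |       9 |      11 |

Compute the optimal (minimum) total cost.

1470

An optimal shipping plan:
  P to Orem: 40 × £5 = £200
  Q to Orem: 20 × £12 = £240
  Q to Utica: 15 × £3 = £45
  Q to Joplin: 10 × £7 = £70
  R to Orem: 45 × £11 = £495
  R to Nampa: 70 × £6 = £420
Total = 200 + 240 + 45 + 70 + 495 + 420 = £1470.
(Supply check: P ships 40; Q ships 45; R ships 115.)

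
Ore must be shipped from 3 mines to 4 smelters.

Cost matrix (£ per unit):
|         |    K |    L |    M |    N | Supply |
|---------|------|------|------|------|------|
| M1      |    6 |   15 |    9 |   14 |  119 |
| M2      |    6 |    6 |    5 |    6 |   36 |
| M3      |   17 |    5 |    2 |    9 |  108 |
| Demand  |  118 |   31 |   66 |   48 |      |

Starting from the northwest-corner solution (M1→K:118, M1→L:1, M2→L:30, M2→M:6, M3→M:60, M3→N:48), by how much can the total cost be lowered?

161

Current plan cost = 118·6 + 1·15 + 30·6 + 6·5 + 60·2 + 48·9 = £1485.
Optimal plan:
  M1 to K: 118 × £6 = £708
  M1 to N: 1 × £14 = £14
  M2 to N: 36 × £6 = £216
  M3 to L: 31 × £5 = £155
  M3 to M: 66 × £2 = £132
  M3 to N: 11 × £9 = £99
Optimal cost = £1324.
Saving = 1485 − 1324 = £161.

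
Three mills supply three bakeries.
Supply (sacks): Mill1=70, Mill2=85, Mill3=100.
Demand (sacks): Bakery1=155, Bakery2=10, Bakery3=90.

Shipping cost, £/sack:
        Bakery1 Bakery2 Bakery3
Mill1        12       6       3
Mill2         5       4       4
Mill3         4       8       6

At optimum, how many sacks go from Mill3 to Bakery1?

Solving gives:
  Mill1->Bakery3: 70 sacks
  Mill2->Bakery1: 55 sacks
  Mill2->Bakery2: 10 sacks
  Mill2->Bakery3: 20 sacks
  Mill3->Bakery1: 100 sacks
Total cost = £1005.
So Mill3→Bakery1 carries 100 sacks.

100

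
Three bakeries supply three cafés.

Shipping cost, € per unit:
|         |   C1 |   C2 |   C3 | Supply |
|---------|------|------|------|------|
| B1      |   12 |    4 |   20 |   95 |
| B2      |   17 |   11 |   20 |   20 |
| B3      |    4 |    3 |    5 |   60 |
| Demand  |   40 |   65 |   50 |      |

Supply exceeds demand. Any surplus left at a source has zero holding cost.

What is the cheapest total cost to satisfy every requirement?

910

A cheapest plan:
  B1->C1: 30 × €12 = €360
  B1->C2: 65 × €4 = €260
  B3->C1: 10 × €4 = €40
  B3->C3: 50 × €5 = €250
Total = 360 + 260 + 40 + 250 = €910.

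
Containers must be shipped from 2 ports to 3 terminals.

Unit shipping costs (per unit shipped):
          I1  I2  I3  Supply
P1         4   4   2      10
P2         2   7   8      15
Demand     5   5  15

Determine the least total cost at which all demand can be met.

105

Optimal allocation:
  P1 to I3: 10 × 2 = 20
  P2 to I1: 5 × 2 = 10
  P2 to I2: 5 × 7 = 35
  P2 to I3: 5 × 8 = 40
Total = 20 + 10 + 35 + 40 = 105.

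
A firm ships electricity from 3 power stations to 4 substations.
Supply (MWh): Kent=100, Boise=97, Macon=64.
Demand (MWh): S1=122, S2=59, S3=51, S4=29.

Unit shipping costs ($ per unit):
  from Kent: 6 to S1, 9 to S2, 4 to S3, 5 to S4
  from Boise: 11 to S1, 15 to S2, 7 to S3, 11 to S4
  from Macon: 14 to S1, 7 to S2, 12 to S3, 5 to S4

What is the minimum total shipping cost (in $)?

1877

Optimal allocation:
  Kent->S1: 76 MWh
  Kent->S4: 24 MWh
  Boise->S1: 46 MWh
  Boise->S3: 51 MWh
  Macon->S2: 59 MWh
  Macon->S4: 5 MWh
Total cost = $1877.
(Supply check: Kent ships 100; Boise ships 97; Macon ships 64.)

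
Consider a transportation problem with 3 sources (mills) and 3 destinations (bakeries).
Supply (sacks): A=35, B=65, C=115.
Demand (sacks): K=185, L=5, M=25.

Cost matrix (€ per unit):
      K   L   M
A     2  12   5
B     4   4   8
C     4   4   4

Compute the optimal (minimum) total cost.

Optimal allocation:
  A→K: 35 × €2 = €70
  B→K: 65 × €4 = €260
  C→K: 85 × €4 = €340
  C→L: 5 × €4 = €20
  C→M: 25 × €4 = €100
Total = 70 + 260 + 340 + 20 + 100 = €790.

790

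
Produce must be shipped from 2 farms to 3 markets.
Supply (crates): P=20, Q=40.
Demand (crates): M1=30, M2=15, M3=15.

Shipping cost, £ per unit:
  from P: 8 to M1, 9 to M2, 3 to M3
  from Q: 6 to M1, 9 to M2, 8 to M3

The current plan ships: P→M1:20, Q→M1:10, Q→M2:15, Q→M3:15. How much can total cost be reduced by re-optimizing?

115

Current plan cost = 20·8 + 10·6 + 15·9 + 15·8 = £475.
Optimal plan:
  P->M2: 5 crates
  P->M3: 15 crates
  Q->M1: 30 crates
  Q->M2: 10 crates
Optimal cost = £360.
Saving = 475 − 360 = £115.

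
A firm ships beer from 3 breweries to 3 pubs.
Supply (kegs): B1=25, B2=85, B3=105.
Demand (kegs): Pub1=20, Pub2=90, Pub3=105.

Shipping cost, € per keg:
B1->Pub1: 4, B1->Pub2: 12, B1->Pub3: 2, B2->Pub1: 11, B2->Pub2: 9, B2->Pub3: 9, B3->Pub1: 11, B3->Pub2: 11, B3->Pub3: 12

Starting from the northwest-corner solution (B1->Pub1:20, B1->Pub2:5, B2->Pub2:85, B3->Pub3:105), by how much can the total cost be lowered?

Current plan cost = 20·4 + 5·12 + 85·9 + 105·12 = €2165.
Optimal plan:
  B1–Pub3: 25 × €2 = €50
  B2–Pub2: 5 × €9 = €45
  B2–Pub3: 80 × €9 = €720
  B3–Pub1: 20 × €11 = €220
  B3–Pub2: 85 × €11 = €935
Optimal cost = €1970.
Saving = 2165 − 1970 = €195.

195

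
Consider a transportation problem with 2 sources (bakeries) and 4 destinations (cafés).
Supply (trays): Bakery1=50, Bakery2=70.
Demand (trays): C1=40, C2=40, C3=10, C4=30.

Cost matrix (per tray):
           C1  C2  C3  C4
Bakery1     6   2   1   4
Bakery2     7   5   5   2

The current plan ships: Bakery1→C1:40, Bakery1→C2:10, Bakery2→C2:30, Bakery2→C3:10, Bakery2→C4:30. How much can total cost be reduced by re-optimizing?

Current plan cost = 40·6 + 10·2 + 30·5 + 10·5 + 30·2 = 520.
Optimal plan:
  Bakery1–C2: 40 × 2 = 80
  Bakery1–C3: 10 × 1 = 10
  Bakery2–C1: 40 × 7 = 280
  Bakery2–C4: 30 × 2 = 60
Optimal cost = 430.
Saving = 520 − 430 = 90.

90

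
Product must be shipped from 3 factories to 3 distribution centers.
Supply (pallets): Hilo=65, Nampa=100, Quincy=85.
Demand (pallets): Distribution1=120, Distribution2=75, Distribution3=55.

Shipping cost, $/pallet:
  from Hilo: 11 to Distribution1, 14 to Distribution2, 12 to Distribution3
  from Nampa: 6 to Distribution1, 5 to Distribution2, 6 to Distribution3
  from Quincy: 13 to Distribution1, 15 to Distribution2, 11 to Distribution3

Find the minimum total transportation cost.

2235

Optimal allocation:
  Hilo→Distribution1: 65 pallets
  Nampa→Distribution1: 25 pallets
  Nampa→Distribution2: 75 pallets
  Quincy→Distribution1: 30 pallets
  Quincy→Distribution3: 55 pallets
Total cost = $2235.
(Supply check: Hilo ships 65; Nampa ships 100; Quincy ships 85.)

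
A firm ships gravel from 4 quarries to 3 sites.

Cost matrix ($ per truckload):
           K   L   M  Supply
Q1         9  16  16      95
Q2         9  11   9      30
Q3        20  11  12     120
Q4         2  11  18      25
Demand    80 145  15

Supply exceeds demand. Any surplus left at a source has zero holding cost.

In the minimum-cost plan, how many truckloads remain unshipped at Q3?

Minimum-cost shipments:
  Q1 to K: 55 × $9 = $495
  Q1 to L: 10 × $16 = $160
  Q2 to L: 15 × $11 = $165
  Q2 to M: 15 × $9 = $135
  Q3 to L: 120 × $11 = $1320
  Q4 to K: 25 × $2 = $50
Total cost = $2325.
Q3 ships 120 of its 120, leaving 0.

0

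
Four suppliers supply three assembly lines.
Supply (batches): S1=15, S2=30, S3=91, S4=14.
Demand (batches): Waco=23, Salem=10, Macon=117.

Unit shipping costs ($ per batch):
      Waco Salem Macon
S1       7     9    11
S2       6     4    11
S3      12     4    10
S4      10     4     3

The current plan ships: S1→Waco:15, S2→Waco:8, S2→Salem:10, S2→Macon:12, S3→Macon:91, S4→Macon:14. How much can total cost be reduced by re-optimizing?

Current plan cost = 15·7 + 8·6 + 10·4 + 12·11 + 91·10 + 14·3 = $1277.
Optimal plan:
  S1→Macon: 15 × $11 = $165
  S2→Waco: 23 × $6 = $138
  S2→Salem: 7 × $4 = $28
  S3→Salem: 3 × $4 = $12
  S3→Macon: 88 × $10 = $880
  S4→Macon: 14 × $3 = $42
Optimal cost = $1265.
Saving = 1277 − 1265 = $12.

12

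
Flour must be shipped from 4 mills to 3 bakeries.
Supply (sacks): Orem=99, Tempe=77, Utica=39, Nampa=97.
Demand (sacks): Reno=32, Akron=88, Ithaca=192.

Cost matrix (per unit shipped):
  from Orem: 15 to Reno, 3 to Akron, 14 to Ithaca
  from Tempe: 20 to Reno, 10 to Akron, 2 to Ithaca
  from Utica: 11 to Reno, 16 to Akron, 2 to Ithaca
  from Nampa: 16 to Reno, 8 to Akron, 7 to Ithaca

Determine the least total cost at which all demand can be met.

Optimal allocation:
  Orem–Reno: 11 × 15 = 165
  Orem–Akron: 88 × 3 = 264
  Tempe–Ithaca: 77 × 2 = 154
  Utica–Reno: 21 × 11 = 231
  Utica–Ithaca: 18 × 2 = 36
  Nampa–Ithaca: 97 × 7 = 679
Total = 165 + 264 + 154 + 231 + 36 + 679 = 1529.

1529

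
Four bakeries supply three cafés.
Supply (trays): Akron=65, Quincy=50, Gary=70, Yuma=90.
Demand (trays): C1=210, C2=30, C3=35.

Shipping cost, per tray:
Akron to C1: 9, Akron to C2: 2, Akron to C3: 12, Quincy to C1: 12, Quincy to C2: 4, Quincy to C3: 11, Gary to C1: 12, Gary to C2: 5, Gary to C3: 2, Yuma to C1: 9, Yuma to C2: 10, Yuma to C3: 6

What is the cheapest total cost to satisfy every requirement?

One minimum-cost allocation:
  Akron→C1: 65 × 9 = 585
  Quincy→C1: 20 × 12 = 240
  Quincy→C2: 30 × 4 = 120
  Gary→C1: 35 × 12 = 420
  Gary→C3: 35 × 2 = 70
  Yuma→C1: 90 × 9 = 810
Total = 585 + 240 + 120 + 420 + 70 + 810 = 2245.

2245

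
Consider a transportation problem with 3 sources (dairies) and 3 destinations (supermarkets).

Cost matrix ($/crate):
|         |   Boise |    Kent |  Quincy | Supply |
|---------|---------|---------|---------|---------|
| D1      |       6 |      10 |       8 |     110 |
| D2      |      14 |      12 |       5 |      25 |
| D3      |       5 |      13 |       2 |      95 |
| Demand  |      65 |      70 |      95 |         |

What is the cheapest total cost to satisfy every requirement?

1330

A cheapest plan:
  D1→Boise: 40 × $6 = $240
  D1→Kent: 70 × $10 = $700
  D2→Quincy: 25 × $5 = $125
  D3→Boise: 25 × $5 = $125
  D3→Quincy: 70 × $2 = $140
Total = 240 + 700 + 125 + 125 + 140 = $1330.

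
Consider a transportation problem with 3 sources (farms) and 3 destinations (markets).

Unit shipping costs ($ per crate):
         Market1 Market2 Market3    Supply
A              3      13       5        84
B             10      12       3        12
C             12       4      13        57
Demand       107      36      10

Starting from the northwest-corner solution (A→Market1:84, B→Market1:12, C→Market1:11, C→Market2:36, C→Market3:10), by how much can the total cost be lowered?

Current plan cost = 84·3 + 12·10 + 11·12 + 36·4 + 10·13 = $778.
Optimal plan:
  A->Market1: 84 crates
  B->Market1: 2 crates
  B->Market3: 10 crates
  C->Market1: 21 crates
  C->Market2: 36 crates
Optimal cost = $698.
Saving = 778 − 698 = $80.

80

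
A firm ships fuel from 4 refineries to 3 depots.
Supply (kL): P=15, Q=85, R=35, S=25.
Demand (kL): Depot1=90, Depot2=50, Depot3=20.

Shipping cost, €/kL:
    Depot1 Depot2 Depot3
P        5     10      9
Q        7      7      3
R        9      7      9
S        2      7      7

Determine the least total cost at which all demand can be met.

885

Optimal allocation:
  P to Depot1: 15 kL
  Q to Depot1: 50 kL
  Q to Depot2: 15 kL
  Q to Depot3: 20 kL
  R to Depot2: 35 kL
  S to Depot1: 25 kL
Total cost = €885.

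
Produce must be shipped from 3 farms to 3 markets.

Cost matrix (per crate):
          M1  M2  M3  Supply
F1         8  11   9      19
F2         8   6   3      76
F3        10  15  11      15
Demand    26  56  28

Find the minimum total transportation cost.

A cheapest plan:
  F1 to M1: 11 × 8 = 88
  F1 to M2: 8 × 11 = 88
  F2 to M2: 48 × 6 = 288
  F2 to M3: 28 × 3 = 84
  F3 to M1: 15 × 10 = 150
Total = 88 + 88 + 288 + 84 + 150 = 698.

698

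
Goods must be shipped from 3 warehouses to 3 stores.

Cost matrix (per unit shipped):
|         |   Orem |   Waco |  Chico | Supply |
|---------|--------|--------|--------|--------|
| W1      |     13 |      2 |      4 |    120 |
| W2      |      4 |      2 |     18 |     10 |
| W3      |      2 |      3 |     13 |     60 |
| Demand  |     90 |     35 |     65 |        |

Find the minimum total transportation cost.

One minimum-cost allocation:
  W1->Orem: 20 × 13 = 260
  W1->Waco: 35 × 2 = 70
  W1->Chico: 65 × 4 = 260
  W2->Orem: 10 × 4 = 40
  W3->Orem: 60 × 2 = 120
Total = 260 + 70 + 260 + 40 + 120 = 750.
(Supply check: W1 ships 120; W2 ships 10; W3 ships 60.)

750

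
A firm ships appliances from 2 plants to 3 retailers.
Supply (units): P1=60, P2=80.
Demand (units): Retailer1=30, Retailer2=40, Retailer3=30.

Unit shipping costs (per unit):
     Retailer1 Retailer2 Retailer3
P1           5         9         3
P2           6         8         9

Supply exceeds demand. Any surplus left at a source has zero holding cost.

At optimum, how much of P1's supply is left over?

0

Minimum-cost shipments:
  P1–Retailer1: 30 × 5 = 150
  P1–Retailer3: 30 × 3 = 90
  P2–Retailer2: 40 × 8 = 320
Total cost = 560.
P1 ships 60 of its 60, leaving 0.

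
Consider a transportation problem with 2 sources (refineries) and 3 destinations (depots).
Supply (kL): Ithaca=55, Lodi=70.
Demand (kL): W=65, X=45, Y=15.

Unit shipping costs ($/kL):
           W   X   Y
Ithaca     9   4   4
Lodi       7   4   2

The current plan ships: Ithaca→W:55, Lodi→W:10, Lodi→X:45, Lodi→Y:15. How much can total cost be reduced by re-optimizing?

Current plan cost = 55·9 + 10·7 + 45·4 + 15·2 = $775.
Optimal plan:
  Ithaca->W: 10 × $9 = $90
  Ithaca->X: 45 × $4 = $180
  Lodi->W: 55 × $7 = $385
  Lodi->Y: 15 × $2 = $30
Optimal cost = $685.
Saving = 775 − 685 = $90.

90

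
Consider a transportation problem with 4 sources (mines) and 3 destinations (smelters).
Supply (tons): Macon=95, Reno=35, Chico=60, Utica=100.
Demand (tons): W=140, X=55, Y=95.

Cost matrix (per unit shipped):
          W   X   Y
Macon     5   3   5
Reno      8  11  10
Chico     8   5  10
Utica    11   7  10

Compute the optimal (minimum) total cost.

2070

An optimal shipping plan:
  Macon to W: 45 × 5 = 225
  Macon to Y: 50 × 5 = 250
  Reno to W: 35 × 8 = 280
  Chico to W: 60 × 8 = 480
  Utica to X: 55 × 7 = 385
  Utica to Y: 45 × 10 = 450
Total = 225 + 250 + 280 + 480 + 385 + 450 = 2070.
(Supply check: Macon ships 95; Reno ships 35; Chico ships 60; Utica ships 100.)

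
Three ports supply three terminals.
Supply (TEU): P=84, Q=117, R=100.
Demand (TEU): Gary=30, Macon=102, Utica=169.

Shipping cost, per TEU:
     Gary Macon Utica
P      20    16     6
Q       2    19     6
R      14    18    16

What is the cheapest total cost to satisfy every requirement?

Optimal allocation:
  P to Macon: 2 × 16 = 32
  P to Utica: 82 × 6 = 492
  Q to Gary: 30 × 2 = 60
  Q to Utica: 87 × 6 = 522
  R to Macon: 100 × 18 = 1800
Total = 32 + 492 + 60 + 522 + 1800 = 2906.

2906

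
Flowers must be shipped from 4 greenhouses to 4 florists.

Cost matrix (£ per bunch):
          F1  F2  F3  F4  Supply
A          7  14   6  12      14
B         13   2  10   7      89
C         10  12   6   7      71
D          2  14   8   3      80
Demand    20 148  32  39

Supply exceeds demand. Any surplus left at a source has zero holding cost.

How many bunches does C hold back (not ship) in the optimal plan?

An optimal plan:
  A to F3: 14 × £6 = £84
  B to F2: 89 × £2 = £178
  C to F2: 53 × £12 = £636
  C to F3: 18 × £6 = £108
  D to F1: 20 × £2 = £40
  D to F2: 6 × £14 = £84
  D to F4: 39 × £3 = £117
Total cost = £1247.
C ships 71 of its 71, leaving 0.

0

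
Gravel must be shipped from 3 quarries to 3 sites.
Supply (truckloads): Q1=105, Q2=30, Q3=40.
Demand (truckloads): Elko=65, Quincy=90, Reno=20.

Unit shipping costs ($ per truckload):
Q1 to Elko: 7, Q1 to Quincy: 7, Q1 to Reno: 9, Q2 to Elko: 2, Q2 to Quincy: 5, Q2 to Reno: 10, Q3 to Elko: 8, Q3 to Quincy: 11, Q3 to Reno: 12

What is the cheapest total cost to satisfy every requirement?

Optimal allocation:
  Q1→Quincy: 90 truckloads
  Q1→Reno: 15 truckloads
  Q2→Elko: 30 truckloads
  Q3→Elko: 35 truckloads
  Q3→Reno: 5 truckloads
Total cost = $1165.
(Supply check: Q1 ships 105; Q2 ships 30; Q3 ships 40.)

1165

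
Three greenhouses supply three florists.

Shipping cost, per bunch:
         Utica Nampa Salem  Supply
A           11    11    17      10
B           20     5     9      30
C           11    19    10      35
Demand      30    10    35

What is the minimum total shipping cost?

710

Optimal allocation:
  A->Utica: 10 × 11 = 110
  B->Nampa: 10 × 5 = 50
  B->Salem: 20 × 9 = 180
  C->Utica: 20 × 11 = 220
  C->Salem: 15 × 10 = 150
Total = 110 + 50 + 180 + 220 + 150 = 710.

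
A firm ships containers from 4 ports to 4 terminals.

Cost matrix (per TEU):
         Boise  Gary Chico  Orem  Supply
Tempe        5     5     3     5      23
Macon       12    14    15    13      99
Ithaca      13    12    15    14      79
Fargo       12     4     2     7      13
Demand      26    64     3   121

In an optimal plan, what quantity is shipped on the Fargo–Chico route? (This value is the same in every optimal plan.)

3

Solving gives:
  Tempe->Orem: 23 × 5 = 115
  Macon->Boise: 1 × 12 = 12
  Macon->Orem: 98 × 13 = 1274
  Ithaca->Boise: 25 × 13 = 325
  Ithaca->Gary: 54 × 12 = 648
  Fargo->Gary: 10 × 4 = 40
  Fargo->Chico: 3 × 2 = 6
Total cost = 2420.
So Fargo→Chico carries 3 TEU.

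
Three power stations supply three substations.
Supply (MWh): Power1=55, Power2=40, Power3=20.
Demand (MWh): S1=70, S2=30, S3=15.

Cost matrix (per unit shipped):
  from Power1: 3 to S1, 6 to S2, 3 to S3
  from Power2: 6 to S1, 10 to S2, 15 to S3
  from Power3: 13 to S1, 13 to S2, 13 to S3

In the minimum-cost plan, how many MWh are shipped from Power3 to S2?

Solving gives:
  Power1→S1: 30 MWh
  Power1→S2: 10 MWh
  Power1→S3: 15 MWh
  Power2→S1: 40 MWh
  Power3→S2: 20 MWh
Total cost = 695.
So Power3→S2 carries 20 MWh.

20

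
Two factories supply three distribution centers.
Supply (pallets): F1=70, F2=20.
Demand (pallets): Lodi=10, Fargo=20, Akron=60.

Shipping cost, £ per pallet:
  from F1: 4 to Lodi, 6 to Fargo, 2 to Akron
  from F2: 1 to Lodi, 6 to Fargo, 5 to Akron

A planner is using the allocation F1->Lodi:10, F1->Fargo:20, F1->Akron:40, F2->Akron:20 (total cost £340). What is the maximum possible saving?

90

Current plan cost = 10·4 + 20·6 + 40·2 + 20·5 = £340.
Optimal plan:
  F1→Fargo: 10 × £6 = £60
  F1→Akron: 60 × £2 = £120
  F2→Lodi: 10 × £1 = £10
  F2→Fargo: 10 × £6 = £60
Optimal cost = £250.
Saving = 340 − 250 = £90.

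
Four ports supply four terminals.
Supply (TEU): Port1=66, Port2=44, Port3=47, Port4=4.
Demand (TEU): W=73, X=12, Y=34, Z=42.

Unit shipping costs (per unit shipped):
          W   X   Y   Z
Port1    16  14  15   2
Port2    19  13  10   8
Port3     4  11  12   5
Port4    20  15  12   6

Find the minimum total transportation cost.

1196

A cheapest plan:
  Port1->W: 26 × 16 = 416
  Port1->Z: 40 × 2 = 80
  Port2->X: 12 × 13 = 156
  Port2->Y: 32 × 10 = 320
  Port3->W: 47 × 4 = 188
  Port4->Y: 2 × 12 = 24
  Port4->Z: 2 × 6 = 12
Total = 416 + 80 + 156 + 320 + 188 + 24 + 12 = 1196.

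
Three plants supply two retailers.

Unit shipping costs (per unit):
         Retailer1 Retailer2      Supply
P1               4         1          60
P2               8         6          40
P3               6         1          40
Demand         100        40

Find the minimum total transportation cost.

One minimum-cost allocation:
  P1–Retailer1: 60 × 4 = 240
  P2–Retailer1: 40 × 8 = 320
  P3–Retailer2: 40 × 1 = 40
Total = 240 + 320 + 40 = 600.

600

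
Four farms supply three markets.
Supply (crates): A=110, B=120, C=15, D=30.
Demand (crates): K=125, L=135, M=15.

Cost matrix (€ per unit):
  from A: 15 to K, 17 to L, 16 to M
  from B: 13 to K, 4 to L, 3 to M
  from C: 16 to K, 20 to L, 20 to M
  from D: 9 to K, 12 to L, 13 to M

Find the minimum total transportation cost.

A cheapest plan:
  A→K: 80 crates
  A→L: 30 crates
  B→L: 105 crates
  B→M: 15 crates
  C→K: 15 crates
  D→K: 30 crates
Total cost = €2685.
(Supply check: A ships 110; B ships 120; C ships 15; D ships 30.)

2685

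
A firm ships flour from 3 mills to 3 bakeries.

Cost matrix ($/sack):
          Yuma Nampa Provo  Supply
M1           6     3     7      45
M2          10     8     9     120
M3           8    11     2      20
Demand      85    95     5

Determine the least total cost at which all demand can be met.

1365

An optimal shipping plan:
  M1–Nampa: 45 sacks
  M2–Yuma: 70 sacks
  M2–Nampa: 50 sacks
  M3–Yuma: 15 sacks
  M3–Provo: 5 sacks
Total cost = $1365.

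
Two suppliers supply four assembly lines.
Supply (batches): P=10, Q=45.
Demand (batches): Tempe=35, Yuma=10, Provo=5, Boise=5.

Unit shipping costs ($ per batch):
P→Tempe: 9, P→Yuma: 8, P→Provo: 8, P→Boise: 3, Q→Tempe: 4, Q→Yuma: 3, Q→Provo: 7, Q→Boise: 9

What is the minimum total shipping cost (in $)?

225

An optimal shipping plan:
  P to Provo: 5 batches
  P to Boise: 5 batches
  Q to Tempe: 35 batches
  Q to Yuma: 10 batches
Total cost = $225.
(Supply check: P ships 10; Q ships 45.)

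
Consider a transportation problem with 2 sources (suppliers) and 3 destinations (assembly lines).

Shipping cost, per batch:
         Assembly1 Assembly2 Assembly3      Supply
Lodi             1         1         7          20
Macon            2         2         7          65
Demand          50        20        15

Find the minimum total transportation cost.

One minimum-cost allocation:
  Lodi->Assembly1: 20 batches
  Macon->Assembly1: 30 batches
  Macon->Assembly2: 20 batches
  Macon->Assembly3: 15 batches
Total cost = 225.

225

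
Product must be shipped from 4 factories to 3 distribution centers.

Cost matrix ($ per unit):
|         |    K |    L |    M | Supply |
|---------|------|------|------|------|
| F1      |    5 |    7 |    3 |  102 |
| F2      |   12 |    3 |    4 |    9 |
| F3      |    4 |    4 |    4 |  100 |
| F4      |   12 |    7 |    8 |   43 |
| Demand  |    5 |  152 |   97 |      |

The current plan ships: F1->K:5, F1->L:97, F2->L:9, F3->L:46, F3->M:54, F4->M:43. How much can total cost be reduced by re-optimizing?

431

Current plan cost = 5·5 + 97·7 + 9·3 + 46·4 + 54·4 + 43·8 = $1475.
Optimal plan:
  F1–K: 5 × $5 = $25
  F1–M: 97 × $3 = $291
  F2–L: 9 × $3 = $27
  F3–L: 100 × $4 = $400
  F4–L: 43 × $7 = $301
Optimal cost = $1044.
Saving = 1475 − 1044 = $431.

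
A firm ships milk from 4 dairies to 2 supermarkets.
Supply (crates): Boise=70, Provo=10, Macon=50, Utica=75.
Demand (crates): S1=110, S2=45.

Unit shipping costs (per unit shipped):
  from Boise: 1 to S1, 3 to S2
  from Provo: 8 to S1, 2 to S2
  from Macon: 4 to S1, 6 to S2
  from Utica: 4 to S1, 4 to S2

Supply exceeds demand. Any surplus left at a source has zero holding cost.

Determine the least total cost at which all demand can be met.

One minimum-cost allocation:
  Boise–S1: 70 × 1 = 70
  Provo–S2: 10 × 2 = 20
  Macon–S1: 40 × 4 = 160
  Utica–S2: 35 × 4 = 140
Total = 70 + 20 + 160 + 140 = 390.
(Supply check: Boise ships 70; Provo ships 10; Macon ships 40; Utica ships 35.)

390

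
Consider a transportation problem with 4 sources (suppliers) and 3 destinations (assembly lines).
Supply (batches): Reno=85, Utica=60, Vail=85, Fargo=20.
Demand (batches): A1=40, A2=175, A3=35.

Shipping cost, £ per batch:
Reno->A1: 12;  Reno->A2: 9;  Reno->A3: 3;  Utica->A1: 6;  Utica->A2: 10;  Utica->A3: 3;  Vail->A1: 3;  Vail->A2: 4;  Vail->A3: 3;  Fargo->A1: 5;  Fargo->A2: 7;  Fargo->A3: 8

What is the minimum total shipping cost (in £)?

A cheapest plan:
  Reno→A2: 70 × £9 = £630
  Reno→A3: 15 × £3 = £45
  Utica→A1: 40 × £6 = £240
  Utica→A3: 20 × £3 = £60
  Vail→A2: 85 × £4 = £340
  Fargo→A2: 20 × £7 = £140
Total = 630 + 45 + 240 + 60 + 340 + 140 = £1455.

1455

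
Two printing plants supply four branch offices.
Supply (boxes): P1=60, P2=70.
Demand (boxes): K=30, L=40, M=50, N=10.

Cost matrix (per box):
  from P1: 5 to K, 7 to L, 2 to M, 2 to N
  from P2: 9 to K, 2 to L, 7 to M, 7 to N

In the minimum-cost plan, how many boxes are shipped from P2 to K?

Optimal shipments:
  P1 to M: 50 × 2 = 100
  P1 to N: 10 × 2 = 20
  P2 to K: 30 × 9 = 270
  P2 to L: 40 × 2 = 80
Total cost = 470.
So P2→K carries 30 boxes.

30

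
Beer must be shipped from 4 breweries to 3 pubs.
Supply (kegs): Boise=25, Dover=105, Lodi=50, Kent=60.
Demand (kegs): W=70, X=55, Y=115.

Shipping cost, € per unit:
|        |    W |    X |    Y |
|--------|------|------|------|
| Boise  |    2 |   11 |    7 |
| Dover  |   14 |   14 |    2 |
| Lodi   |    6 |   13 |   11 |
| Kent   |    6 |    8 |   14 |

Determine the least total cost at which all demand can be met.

1080

One minimum-cost allocation:
  Boise to W: 15 × €2 = €30
  Boise to Y: 10 × €7 = €70
  Dover to Y: 105 × €2 = €210
  Lodi to W: 50 × €6 = €300
  Kent to W: 5 × €6 = €30
  Kent to X: 55 × €8 = €440
Total = 30 + 70 + 210 + 300 + 30 + 440 = €1080.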